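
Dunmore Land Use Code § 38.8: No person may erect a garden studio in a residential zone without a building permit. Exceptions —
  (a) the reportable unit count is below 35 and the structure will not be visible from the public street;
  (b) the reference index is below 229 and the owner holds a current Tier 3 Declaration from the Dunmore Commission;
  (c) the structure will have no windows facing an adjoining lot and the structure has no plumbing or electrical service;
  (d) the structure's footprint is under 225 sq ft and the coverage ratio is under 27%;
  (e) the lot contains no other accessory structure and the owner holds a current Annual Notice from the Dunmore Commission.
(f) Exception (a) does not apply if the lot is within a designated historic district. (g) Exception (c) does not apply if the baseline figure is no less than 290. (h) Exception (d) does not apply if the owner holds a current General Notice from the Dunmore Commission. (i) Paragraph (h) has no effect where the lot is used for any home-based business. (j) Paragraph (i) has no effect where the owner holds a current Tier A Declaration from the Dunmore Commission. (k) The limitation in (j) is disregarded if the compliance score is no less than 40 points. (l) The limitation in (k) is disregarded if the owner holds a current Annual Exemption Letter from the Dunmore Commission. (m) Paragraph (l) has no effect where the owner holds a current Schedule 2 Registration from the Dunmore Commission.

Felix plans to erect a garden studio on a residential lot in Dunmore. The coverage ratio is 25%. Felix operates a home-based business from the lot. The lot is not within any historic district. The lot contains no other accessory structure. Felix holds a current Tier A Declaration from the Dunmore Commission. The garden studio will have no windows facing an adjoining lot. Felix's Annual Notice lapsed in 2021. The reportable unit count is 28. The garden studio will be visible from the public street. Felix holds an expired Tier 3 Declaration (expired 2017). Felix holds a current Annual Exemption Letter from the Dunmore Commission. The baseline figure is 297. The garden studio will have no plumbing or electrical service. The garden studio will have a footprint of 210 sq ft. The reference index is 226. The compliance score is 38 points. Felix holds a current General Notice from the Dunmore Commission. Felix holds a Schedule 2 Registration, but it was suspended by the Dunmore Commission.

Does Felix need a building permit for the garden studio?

Yes — Felix must obtain a building permit.

Exception (a) fails — the structure will be visible from the street.
Exception (b) requires that the owner holds a current Tier 3 Declaration from the Dunmore Commission; but the Tier 3 Declaration is not current, so (b) is unavailable.
Exception (c): no windows face an adjoining lot; there is no plumbing or electrical service — every condition holds. But applying paragraph (g): (g) is engaged — the baseline figure is 297, meeting the 290 threshold. So (c) is unavailable.
Exception (d)'s conditions are all satisfied: the structure's footprint is 210 sq ft, under the 225 sq ft limit; the coverage ratio is 25%, under the 27% limit. However, paragraphs (h)–(m) must be considered: (h) operates against (d): a current General Notice is held. (i) would limit (h) — a home-based business operates on the lot — but (j) sets (i) aside: (j) operates — a current Tier A Declaration is held. (k) does not operate here (the compliance score is 38 points, short of 40 points), so (j) stands. Exception (d) does not apply.
Exception (e) does not apply: no current Annual Notice is held.
None of the exceptions is available; § 38.8 applies in full.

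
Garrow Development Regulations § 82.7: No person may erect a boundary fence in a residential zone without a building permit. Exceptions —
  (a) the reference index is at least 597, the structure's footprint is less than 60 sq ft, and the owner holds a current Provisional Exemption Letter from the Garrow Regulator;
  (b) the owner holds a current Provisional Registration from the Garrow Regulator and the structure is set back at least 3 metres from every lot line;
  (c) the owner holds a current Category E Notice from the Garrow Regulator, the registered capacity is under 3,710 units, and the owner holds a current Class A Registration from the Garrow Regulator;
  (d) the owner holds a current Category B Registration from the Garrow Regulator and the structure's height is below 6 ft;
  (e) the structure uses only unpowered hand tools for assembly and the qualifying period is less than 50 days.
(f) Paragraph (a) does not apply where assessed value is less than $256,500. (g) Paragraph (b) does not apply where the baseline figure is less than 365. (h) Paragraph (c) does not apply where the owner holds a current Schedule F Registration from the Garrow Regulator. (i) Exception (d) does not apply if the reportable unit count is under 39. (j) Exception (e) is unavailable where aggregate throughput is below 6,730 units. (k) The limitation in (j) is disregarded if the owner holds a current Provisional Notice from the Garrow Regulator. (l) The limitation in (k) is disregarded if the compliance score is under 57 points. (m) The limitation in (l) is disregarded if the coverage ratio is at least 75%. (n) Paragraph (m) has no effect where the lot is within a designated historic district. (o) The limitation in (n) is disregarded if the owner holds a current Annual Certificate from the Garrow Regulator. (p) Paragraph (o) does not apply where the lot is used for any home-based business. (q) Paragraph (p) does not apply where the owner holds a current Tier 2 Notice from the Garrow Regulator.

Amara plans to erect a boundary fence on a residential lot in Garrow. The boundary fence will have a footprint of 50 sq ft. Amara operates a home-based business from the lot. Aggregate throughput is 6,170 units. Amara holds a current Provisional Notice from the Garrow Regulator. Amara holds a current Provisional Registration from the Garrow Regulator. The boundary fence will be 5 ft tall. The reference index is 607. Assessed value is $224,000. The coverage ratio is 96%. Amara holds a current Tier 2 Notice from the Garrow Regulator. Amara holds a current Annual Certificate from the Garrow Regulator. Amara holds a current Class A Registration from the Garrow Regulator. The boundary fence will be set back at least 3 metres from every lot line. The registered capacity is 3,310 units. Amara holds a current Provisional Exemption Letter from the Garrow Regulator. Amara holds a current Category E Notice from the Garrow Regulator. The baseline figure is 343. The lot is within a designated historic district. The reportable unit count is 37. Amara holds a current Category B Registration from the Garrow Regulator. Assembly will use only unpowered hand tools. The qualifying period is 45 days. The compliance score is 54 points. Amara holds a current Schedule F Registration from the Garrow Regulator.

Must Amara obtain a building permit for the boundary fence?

Exception (a): the reference index is 607, meeting the 597 threshold; the structure's footprint is 50 sq ft, less than the 60 sq ft limit; a current Provisional Exemption Letter is held — every condition holds. But: (f) operates against (a): assessed value is $224,000, less than the $256,500 limit. (a) is therefore removed.
Exception (b)'s conditions are all satisfied: a current Provisional Registration is held; the setback is at least 3 m on every side. However, paragraph (g) must be considered: (g) is triggered — the baseline figure is 343, less than the 365 limit. Exception (b) does not apply.
Exception (c)'s conditions are all satisfied: a current Category E Notice is held; the registered capacity is 3,310 units, under the 3,710 units limit; a current Class A Registration is held. But: (h) operates — a current Schedule F Registration is held. So (c) is unavailable.
Exception (d)'s conditions are all satisfied: a current Category B Registration is held; the structure's height is 5 ft, below the 6 ft limit. But: (i) is triggered — the reportable unit count is 37, under the 39 limit. So (d) is unavailable.
All of (e)'s requirements are met (assembly uses only hand tools; the qualifying period is 45 days, less than the 50 days limit). Considering the limiting provisions: (j) applies (aggregate throughput is 6,170 units, below the 6,730 units limit), but is itself disapplied by (k): (k) operates against (j): a current Provisional Notice is held. (l) would limit (k) — the compliance score is 54 points, under the 57 points limit — but (m) sets (l) aside: (m) applies — the coverage ratio is 96%, meeting the 75% threshold. (n) would limit (m) — the lot is in a historic district — but (o) sets (n) aside: (o) operates against (n): a current Annual Certificate is held. (p) would limit (o) — a home-based business operates on the lot — but (q) sets (p) aside: (q) is triggered — a current Tier 2 Notice is held. Exception (e) stands.

No — exception (e) applies; Amara does not need a building permit.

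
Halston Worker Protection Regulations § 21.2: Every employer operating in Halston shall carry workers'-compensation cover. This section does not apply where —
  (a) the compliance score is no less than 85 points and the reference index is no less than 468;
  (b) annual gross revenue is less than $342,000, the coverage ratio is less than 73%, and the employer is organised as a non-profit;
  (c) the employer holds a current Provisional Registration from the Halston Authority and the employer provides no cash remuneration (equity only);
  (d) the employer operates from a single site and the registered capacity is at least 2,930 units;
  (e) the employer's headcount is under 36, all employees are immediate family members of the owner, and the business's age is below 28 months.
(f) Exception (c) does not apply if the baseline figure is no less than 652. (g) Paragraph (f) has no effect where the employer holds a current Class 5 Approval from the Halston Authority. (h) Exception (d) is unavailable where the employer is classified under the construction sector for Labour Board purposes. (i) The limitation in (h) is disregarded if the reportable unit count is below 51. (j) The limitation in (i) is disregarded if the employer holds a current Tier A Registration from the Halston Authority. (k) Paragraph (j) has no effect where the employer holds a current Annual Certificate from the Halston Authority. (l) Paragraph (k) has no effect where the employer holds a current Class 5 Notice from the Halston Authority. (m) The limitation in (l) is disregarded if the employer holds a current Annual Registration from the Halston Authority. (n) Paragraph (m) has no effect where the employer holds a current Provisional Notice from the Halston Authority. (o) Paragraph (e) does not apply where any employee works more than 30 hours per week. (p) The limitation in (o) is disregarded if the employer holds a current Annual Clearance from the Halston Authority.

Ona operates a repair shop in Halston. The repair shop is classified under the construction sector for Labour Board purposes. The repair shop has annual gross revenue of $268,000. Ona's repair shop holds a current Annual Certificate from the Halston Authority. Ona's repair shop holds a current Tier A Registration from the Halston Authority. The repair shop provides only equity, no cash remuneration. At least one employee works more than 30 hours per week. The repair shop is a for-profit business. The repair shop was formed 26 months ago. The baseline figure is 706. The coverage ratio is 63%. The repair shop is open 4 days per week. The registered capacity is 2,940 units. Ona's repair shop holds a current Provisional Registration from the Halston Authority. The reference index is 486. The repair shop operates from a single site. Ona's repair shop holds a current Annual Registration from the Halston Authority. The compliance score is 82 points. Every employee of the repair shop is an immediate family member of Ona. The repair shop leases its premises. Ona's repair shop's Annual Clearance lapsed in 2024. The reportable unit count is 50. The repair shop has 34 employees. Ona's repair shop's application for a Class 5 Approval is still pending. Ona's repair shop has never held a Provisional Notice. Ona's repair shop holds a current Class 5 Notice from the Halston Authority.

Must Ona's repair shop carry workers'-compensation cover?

Exception (a) requires that the compliance score is no less than 85 points; but the compliance score is 82 points, short of 85 points, so (a) is unavailable.
Exception (b) does not apply: the employer is for-profit.
Exception (c) is satisfied on its face — a current Provisional Registration is held; remuneration is equity-only. But: (f) operates against (c): the baseline figure is 706, meeting the 652 threshold. (g) is inapplicable (no current Class 5 Approval is held), so (f) stands. Exception (c) does not apply.
Exception (d): the employer operates from a single site; the registered capacity is 2,940 units, meeting the 2,930 units threshold — every condition holds. Applying paragraphs (h)–(n): (h) operates (the repair shop is classified under the construction sector), but is itself disapplied by (i): (i) operates — the reportable unit count is 50, below the 51 limit. (j) would limit (i) — a current Tier A Registration is held — but (k) sets (j) aside: (k) operates — a current Annual Certificate is held. (l) is triggered (a current Class 5 Notice is held), but yields to (m): (m) operates against (l): a current Annual Registration is held. (n) is inapplicable (the Provisional Notice is not current), so (m) stands. (d) remains available.
All of (e)'s requirements are met (the employer's headcount is 34, under the 36 limit; every employee is an immediate family member; the business's age is 26 months, below the 28 months limit). But: (o) is triggered — at least one employee exceeds 30 hours/week. (p), which would lift (o), is not engaged — no current Annual Clearance is held. Exception (e) does not apply.

No — exception (d) applies; Ona's repair shop is not required to carry workers'-compensation cover.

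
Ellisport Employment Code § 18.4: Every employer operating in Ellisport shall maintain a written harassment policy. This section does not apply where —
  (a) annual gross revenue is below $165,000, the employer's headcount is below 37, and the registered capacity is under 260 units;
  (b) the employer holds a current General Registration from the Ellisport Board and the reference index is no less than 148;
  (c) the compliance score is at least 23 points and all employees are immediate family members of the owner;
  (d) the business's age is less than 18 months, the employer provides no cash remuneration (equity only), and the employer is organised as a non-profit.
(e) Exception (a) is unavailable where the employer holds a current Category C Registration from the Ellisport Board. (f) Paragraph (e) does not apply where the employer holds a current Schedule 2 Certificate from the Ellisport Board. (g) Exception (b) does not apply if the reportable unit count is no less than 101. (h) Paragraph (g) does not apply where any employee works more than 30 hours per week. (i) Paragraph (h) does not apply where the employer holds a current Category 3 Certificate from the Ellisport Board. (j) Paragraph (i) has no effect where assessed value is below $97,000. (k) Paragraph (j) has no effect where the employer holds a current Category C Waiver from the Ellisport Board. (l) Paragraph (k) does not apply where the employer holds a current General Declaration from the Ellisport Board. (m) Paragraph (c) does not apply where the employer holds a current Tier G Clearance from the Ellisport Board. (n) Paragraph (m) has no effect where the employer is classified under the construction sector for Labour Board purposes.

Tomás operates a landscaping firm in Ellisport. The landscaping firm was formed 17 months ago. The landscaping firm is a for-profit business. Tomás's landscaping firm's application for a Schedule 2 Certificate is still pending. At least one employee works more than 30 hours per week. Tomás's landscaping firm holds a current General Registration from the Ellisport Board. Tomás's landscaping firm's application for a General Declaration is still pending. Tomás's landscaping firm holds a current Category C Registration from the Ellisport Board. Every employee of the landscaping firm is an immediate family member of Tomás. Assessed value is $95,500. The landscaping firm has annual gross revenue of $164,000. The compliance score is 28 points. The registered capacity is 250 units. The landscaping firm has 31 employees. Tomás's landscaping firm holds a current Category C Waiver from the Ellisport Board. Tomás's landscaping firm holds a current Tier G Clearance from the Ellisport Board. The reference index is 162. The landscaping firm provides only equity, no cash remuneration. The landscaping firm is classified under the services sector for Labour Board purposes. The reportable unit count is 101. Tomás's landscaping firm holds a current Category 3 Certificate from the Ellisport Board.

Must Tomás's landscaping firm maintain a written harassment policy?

Exception (a): annual gross revenue is $164,000, below the $165,000 limit; the employer's headcount is 31, below the 37 limit; the registered capacity is 250 units, under the 260 units limit — every condition holds. Turning to paragraphs (e)–(f): (e) operates — a current Category C Registration is held. (f) is inapplicable (no current Schedule 2 Certificate is held), so (e) stands. So (a) is unavailable.
Exception (b)'s conditions are all satisfied: a current General Registration is held; the reference index is 162, meeting the 148 threshold. But applying paragraphs (g)–(l): (g) is triggered — the reportable unit count is 101, meeting the 101 threshold. (h) would limit (g) — at least one employee exceeds 30 hours/week — but (i) sets (h) aside: (i) operates against (h): a current Category 3 Certificate is held. (j) operates (assessed value is $95,500, below the $97,000 limit), but is overridden by (k): (k) applies — a current Category C Waiver is held. (l), which would lift (k), does not operate here — there is no General Declaration in force. Exception (b) does not apply.
Exception (c)'s conditions are all satisfied: the compliance score is 28 points, meeting the 23 points threshold; every employee is an immediate family member. Turning to paragraphs (m)–(n): (m) operates against (c): a current Tier G Clearance is held. (n) is not triggered (the landscaping firm is classified under the services sector), so (m) stands. Exception (c) does not apply.
Exception (d) requires that the employer is organised as a non-profit; but the employer is for-profit, so (d) is unavailable.
Every exception is unavailable, so the rule governs.

Yes — Tomás's landscaping firm must maintain a written harassment policy.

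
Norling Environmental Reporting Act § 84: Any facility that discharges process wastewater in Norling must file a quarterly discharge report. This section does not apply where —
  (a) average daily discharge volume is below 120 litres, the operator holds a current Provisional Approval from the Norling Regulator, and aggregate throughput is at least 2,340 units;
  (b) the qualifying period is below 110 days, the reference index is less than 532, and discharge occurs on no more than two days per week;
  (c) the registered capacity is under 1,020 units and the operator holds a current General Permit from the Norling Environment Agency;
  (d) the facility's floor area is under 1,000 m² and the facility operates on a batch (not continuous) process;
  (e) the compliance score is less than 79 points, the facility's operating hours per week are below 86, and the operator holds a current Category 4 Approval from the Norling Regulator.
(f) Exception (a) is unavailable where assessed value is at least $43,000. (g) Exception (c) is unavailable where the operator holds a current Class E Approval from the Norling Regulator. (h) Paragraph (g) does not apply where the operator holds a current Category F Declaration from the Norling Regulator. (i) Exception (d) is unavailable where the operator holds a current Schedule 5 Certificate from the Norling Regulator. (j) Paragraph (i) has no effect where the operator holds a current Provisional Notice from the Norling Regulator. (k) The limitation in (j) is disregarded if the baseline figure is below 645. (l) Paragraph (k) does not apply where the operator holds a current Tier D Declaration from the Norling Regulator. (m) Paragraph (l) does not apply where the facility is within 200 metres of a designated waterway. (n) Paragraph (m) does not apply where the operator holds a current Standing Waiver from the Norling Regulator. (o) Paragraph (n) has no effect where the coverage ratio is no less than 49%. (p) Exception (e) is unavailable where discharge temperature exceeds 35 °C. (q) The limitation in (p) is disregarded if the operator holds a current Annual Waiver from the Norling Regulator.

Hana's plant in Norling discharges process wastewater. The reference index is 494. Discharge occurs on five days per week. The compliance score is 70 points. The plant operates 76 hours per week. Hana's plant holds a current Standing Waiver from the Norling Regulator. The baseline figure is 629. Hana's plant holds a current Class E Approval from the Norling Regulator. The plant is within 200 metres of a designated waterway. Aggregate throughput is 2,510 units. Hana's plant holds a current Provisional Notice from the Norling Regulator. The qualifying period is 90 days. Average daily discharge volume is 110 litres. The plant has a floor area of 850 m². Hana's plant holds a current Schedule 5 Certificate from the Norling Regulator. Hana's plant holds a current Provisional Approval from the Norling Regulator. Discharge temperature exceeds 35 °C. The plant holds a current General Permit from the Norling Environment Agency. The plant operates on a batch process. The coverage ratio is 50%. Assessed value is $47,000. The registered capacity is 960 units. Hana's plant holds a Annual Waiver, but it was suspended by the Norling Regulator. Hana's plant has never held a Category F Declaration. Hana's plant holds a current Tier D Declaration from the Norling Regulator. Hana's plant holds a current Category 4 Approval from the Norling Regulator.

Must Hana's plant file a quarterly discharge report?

Yes — Hana's plant must file a quarterly discharge report.

Exception (a) is satisfied on its face — average daily discharge volume is 110 litres, below the 120 litres limit; a current Provisional Approval is held; aggregate throughput is 2,510 units, meeting the 2,340 units threshold. Turning to paragraph (f): (f) operates against (a): assessed value is $47,000, meeting the $43,000 threshold. (a) is therefore removed.
Exception (b) does not apply: discharge occurs on five days per week.
Exception (c) is satisfied on its face — the registered capacity is 960 units, under the 1,020 units limit; a current General Permit is held. However, paragraphs (g)–(h) must be considered: (g) operates against (c): a current Class E Approval is held. (h), which would lift (g), is not engaged — the Category F Declaration is not current. Exception (c) does not apply.
All of (d)'s requirements are met (the facility's floor area is 850 m², under the 1,000 m² limit; the facility operates on a batch process). But: (i) operates — a current Schedule 5 Certificate is held. (j) would limit (i) — a current Provisional Notice is held — but (k) sets (j) aside: (k) operates against (j): the baseline figure is 629, below the 645 limit. (l) applies (a current Tier D Declaration is held), but is overridden by (m): (m) operates against (l): the plant is within 200 m of a designated waterway. (n) would limit (m) — a current Standing Waiver is held — but (o) sets (n) aside: (o) operates against (n): the coverage ratio is 50%, meeting the 49% threshold. (d) is therefore removed.
Exception (e): the compliance score is 70 points, less than the 79 points limit; the facility's operating hours per week are 76, below the 86 limit; a current Category 4 Approval is held — every condition holds. Turning to paragraphs (p)–(q): (p) is engaged — discharge temperature exceeds 35 °C. (q), which would lift (p), does not operate here — there is no Annual Waiver in force. Exception (e) does not apply.
No exception applies. The general rule governs.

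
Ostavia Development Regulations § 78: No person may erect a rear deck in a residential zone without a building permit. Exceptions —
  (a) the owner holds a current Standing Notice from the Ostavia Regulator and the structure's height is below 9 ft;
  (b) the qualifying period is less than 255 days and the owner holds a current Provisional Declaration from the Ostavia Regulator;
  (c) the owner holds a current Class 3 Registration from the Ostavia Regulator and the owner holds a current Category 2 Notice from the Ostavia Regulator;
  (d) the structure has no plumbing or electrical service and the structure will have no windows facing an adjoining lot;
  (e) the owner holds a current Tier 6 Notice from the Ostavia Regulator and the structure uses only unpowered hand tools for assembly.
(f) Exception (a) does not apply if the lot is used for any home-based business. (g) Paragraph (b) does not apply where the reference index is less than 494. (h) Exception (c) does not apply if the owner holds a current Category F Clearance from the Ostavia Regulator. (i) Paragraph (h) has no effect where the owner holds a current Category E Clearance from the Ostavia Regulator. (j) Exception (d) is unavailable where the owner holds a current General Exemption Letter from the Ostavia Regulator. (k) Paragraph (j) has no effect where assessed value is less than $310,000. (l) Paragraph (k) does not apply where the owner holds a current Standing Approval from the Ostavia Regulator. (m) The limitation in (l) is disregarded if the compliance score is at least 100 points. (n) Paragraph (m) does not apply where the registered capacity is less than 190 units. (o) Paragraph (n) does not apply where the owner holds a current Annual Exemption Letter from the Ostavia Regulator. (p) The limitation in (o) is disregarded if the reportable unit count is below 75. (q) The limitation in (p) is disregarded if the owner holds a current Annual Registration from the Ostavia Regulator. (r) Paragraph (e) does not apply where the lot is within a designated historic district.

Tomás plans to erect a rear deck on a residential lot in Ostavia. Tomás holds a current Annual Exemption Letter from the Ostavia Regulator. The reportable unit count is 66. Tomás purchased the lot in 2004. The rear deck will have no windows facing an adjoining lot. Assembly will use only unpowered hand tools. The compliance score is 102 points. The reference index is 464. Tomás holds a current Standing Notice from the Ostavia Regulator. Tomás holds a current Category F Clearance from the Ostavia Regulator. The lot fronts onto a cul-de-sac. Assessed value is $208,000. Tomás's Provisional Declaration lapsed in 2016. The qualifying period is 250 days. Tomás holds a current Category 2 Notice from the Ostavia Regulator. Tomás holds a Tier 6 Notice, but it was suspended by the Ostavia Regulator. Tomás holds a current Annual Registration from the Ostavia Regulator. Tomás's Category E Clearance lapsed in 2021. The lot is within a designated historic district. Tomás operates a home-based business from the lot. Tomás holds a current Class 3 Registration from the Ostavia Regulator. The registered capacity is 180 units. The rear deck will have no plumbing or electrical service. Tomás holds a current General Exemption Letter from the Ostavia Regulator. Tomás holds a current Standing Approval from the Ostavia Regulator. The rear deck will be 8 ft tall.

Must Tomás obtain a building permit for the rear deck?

Exception (a)'s conditions are all satisfied: a current Standing Notice is held; the structure's height is 8 ft, below the 9 ft limit. But: (f) operates against (a): a home-based business operates on the lot. (a) is therefore removed.
Exception (b) requires that the owner holds a current Provisional Declaration from the Ostavia Regulator; but no current Provisional Declaration is held, so (b) is unavailable.
Exception (c): a current Class 3 Registration is held; a current Category 2 Notice is held — every condition holds. But applying paragraphs (h)–(i): (h) operates against (c): a current Category F Clearance is held. (i) does not operate here (no current Category E Clearance is held), so (h) stands. Exception (c) does not apply.
Exception (d): there is no plumbing or electrical service; no windows face an adjoining lot — every condition holds. Considering the limiting provisions: (j) is triggered (a current General Exemption Letter is held), but is itself disapplied by (k): (k) is engaged — assessed value is $208,000, less than the $310,000 limit. (l) would limit (k) — a current Standing Approval is held — but (m) sets (l) aside: (m) operates — the compliance score is 102 points, meeting the 100 points threshold. (n) would limit (m) — the registered capacity is 180 units, less than the 190 units limit — but (o) sets (n) aside: (o) applies — a current Annual Exemption Letter is held. (p) is engaged (the reportable unit count is 66, below the 75 limit), but is set aside by (q): (q) is triggered — a current Annual Registration is held. Exception (d) stands.
Exception (e) requires that the owner holds a current Tier 6 Notice from the Ostavia Regulator; but there is no Tier 6 Notice in force, so (e) is unavailable.

No — exception (d) applies; Tomás does not need a building permit.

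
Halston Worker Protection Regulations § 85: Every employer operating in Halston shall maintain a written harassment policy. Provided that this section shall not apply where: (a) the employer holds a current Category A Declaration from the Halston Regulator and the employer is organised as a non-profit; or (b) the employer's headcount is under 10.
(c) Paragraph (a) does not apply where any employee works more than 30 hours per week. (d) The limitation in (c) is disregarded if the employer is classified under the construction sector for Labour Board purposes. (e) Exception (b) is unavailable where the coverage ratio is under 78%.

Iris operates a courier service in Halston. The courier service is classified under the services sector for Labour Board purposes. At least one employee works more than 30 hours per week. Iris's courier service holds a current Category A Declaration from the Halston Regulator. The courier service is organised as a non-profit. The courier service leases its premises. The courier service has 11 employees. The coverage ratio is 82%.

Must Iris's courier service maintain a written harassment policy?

Yes — Iris's courier service must maintain a written harassment policy.

All of (a)'s requirements are met (a current Category A Declaration is held; the employer is a non-profit). However, paragraphs (c)–(d) must be considered: (c) operates against (a): at least one employee exceeds 30 hours/week. (d), which would lift (c), does not operate here — the courier service is classified under the services sector. So (a) is unavailable.
Exception (b) fails — the employer's headcount is 11, not under 10.
None of the exceptions is available; § 85 applies in full.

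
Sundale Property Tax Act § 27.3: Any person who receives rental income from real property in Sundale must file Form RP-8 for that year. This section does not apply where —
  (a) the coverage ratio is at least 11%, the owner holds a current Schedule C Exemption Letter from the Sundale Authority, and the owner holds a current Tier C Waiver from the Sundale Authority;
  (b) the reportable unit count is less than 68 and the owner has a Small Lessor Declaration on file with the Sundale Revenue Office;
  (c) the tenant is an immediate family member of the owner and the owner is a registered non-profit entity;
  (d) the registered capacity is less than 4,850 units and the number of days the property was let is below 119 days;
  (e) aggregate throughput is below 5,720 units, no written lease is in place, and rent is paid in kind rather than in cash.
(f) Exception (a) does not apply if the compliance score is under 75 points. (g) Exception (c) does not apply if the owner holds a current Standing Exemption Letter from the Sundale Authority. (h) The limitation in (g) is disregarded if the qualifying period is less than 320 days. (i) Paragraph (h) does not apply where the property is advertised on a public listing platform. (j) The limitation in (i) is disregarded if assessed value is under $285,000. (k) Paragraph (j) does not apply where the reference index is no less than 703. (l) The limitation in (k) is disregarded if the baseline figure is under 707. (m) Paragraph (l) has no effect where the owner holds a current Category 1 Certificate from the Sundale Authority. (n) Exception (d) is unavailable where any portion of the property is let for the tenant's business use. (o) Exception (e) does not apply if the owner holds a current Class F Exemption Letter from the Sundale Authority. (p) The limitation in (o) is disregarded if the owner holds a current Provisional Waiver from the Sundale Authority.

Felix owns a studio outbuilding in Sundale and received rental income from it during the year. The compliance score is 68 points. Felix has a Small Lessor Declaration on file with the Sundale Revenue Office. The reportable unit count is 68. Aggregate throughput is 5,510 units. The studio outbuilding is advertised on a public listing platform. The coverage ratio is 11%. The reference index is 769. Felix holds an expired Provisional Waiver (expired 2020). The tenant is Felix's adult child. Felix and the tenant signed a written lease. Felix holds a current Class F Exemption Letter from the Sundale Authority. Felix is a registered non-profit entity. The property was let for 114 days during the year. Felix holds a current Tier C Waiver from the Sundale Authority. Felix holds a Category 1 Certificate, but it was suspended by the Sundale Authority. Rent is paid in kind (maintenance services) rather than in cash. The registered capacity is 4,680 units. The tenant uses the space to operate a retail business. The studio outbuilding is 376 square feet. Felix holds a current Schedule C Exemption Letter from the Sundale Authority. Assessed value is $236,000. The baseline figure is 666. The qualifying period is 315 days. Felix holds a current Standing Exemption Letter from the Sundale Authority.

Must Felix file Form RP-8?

Exception (a)'s conditions are all satisfied: the coverage ratio is 11%, meeting the 11% threshold; a current Schedule C Exemption Letter is held; a current Tier C Waiver is held. But: (f) operates — the compliance score is 68 points, under the 75 points limit. So (a) is unavailable.
Exception (b) requires that the reportable unit count is less than 68; but the reportable unit count is 68, not less than 68, so (b) is unavailable.
Exception (c) is satisfied on its face — the tenant is an immediate family member; Felix is a registered non-profit. As to paragraphs (g)–(m): (g) is triggered (a current Standing Exemption Letter is held), but is displaced by (h): (h) applies — the qualifying period is 315 days, less than the 320 days limit. (i) would limit (h) — the property is publicly advertised — but (j) sets (i) aside: (j) operates against (i): assessed value is $236,000, under the $285,000 limit. (k) operates (the reference index is 769, meeting the 703 threshold), but is overridden by (l): (l) operates against (k): the baseline figure is 666, under the 707 limit. (m) is not engaged (the Category 1 Certificate is not current), so (l) stands. So (c) applies.
Exception (d)'s conditions are all satisfied: the registered capacity is 4,680 units, less than the 4,850 units limit; the number of days the property was let is 114 days, below the 119 days limit. Turning to paragraph (n): (n) applies — the space is let for business use. So (d) is unavailable.
Exception (e) requires that no written lease is in place; but a written lease is in place, so (e) is unavailable.

No — exception (c) applies; Felix is not required to file Form RP-8.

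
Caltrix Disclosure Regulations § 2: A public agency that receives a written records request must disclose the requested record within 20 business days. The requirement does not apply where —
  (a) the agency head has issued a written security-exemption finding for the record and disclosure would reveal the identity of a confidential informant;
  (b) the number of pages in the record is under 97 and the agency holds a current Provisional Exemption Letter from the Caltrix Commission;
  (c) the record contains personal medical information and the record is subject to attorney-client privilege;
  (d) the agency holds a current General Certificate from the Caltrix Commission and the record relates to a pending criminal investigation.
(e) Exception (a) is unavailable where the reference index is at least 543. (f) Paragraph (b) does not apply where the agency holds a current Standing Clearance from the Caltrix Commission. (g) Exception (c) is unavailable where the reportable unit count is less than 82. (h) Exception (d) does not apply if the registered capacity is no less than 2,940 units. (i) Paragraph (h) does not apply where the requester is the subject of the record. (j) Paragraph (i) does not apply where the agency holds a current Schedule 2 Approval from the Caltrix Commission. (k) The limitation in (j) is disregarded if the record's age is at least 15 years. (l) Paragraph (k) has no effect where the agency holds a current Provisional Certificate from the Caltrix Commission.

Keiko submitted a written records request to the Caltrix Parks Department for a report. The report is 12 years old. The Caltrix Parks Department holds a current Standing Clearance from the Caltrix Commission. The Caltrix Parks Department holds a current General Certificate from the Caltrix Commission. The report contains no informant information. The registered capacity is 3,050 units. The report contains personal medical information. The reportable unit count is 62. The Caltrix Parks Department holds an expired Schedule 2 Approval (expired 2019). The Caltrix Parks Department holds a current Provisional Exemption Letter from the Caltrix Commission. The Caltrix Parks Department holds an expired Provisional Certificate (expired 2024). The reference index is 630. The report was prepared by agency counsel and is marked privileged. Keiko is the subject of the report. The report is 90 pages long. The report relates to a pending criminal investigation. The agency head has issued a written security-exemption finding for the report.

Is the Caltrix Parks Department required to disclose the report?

Exception (a) does not apply: the report contains no informant information.
Exception (b)'s conditions are all satisfied: the number of pages in the record is 90, under the 97 limit; a current Provisional Exemption Letter is held. But applying paragraph (f): (f) operates against (b): a current Standing Clearance is held. (b) is therefore removed.
Exception (c)'s conditions are all satisfied: the report contains personal medical information; the report is privileged. However, paragraph (g) must be considered: (g) operates against (c): the reportable unit count is 62, less than the 82 limit. Exception (c) does not apply.
Exception (d) is satisfied on its face — a current General Certificate is held; the report relates to a pending investigation. As to paragraphs (h)–(l): (h) applies (the registered capacity is 3,050 units, meeting the 2,940 units threshold), but yields to (i): (i) is triggered — Keiko is the subject of the report. (j), which would lift (i), does not operate here — no current Schedule 2 Approval is held. So (d) applies.

No — exception (d) applies; the Caltrix Parks Department is not required to disclose the report.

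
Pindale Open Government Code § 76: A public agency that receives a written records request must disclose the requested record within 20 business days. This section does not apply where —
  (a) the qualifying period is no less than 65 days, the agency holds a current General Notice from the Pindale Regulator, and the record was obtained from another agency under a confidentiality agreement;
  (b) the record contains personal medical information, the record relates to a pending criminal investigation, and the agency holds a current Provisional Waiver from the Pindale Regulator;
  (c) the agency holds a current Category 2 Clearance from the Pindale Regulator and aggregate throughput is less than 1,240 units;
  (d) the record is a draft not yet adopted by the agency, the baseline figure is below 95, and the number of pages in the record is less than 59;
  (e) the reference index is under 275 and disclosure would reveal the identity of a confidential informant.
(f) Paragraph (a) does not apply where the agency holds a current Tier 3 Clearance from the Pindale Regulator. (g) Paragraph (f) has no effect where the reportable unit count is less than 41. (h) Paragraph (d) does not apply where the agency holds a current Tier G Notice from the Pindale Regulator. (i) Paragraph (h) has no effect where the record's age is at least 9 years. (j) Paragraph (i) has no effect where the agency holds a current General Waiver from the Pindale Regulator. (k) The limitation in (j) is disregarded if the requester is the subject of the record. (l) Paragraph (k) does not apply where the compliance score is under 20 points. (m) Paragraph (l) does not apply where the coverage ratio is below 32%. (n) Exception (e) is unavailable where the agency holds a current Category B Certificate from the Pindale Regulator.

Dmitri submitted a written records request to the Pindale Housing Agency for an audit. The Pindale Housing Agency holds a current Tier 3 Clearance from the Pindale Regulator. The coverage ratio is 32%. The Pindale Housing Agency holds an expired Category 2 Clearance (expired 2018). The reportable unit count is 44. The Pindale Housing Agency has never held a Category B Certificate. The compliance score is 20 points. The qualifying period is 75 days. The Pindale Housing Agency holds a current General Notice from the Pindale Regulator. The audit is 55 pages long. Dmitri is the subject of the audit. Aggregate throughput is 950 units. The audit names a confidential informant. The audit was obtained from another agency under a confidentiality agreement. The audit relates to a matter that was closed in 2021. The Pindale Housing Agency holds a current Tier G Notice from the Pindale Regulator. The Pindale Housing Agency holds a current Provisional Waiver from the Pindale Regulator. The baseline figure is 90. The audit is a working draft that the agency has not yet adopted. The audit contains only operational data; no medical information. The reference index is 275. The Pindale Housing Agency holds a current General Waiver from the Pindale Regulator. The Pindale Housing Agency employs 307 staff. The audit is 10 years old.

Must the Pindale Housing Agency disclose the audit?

Exception (a)'s conditions are all satisfied: the qualifying period is 75 days, meeting the 65 days threshold; a current General Notice is held; the audit was obtained under a confidentiality agreement. But: (f) operates — a current Tier 3 Clearance is held. (g) is not triggered (the reportable unit count is 44, not less than 41), so (f) stands. Exception (a) does not apply.
Exception (b) fails — the audit contains only operational data.
Exception (c) fails — there is no Category 2 Clearance in force.
Exception (d): the audit is an unadopted draft; the baseline figure is 90, below the 95 limit; the number of pages in the record is 55, less than the 59 limit — every condition holds. Considering the limiting provisions: (h) would limit (d) — a current Tier G Notice is held — but (i) sets (h) aside: (i) applies — the record's age is 10 years, meeting the 9 years threshold. (j) is triggered (a current General Waiver is held), but is itself disapplied by (k): (k) applies — Dmitri is the subject of the audit. (l), which would lift (k), is inapplicable — the compliance score is 20 points, not under 20 points. Exception (d) stands.
Exception (e) fails — the reference index is 275, not under 275.

No — exception (d) applies; the Pindale Housing Agency is not required to disclose the audit.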